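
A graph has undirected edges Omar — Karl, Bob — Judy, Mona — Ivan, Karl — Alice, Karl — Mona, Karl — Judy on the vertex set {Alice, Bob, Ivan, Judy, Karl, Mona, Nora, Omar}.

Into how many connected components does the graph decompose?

From Alice: component {Alice, Bob, Ivan, Judy, Karl, Mona, Omar}.
From Nora: component {Nora}.
That's 2 components.

2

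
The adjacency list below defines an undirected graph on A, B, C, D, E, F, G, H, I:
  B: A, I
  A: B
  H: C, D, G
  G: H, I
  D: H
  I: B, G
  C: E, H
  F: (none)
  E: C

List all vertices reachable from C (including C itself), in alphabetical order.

Start at C.
Its neighbours: E, H.
Then their neighbours: D, G.
Then next layer: I.
Then next layer: B.
Then next layer: A.
Nothing further is reachable.

A, B, C, D, E, G, H, I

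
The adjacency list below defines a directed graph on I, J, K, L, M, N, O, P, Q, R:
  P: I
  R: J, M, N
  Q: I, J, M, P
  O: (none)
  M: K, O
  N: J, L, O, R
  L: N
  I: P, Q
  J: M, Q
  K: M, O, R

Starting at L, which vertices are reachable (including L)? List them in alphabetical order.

Start at L.
Its neighbours: N.
Then their neighbours: J, O, R.
Then next layer: M, Q.
Then next layer: I, K, P.
Every vertex is now reached.

I, J, K, L, M, N, O, P, Q, R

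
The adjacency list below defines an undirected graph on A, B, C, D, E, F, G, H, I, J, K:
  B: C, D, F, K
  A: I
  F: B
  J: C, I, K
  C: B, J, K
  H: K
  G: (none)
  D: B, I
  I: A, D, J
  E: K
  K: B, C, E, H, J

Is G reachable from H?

Explore from H.
Distance 1: reach K.
Distance 2: reach B, C, E, J.
Distance 3: reach D, F, I.
Distance 4: reach A.
The search is exhausted without reaching G; it lies in a different component.

No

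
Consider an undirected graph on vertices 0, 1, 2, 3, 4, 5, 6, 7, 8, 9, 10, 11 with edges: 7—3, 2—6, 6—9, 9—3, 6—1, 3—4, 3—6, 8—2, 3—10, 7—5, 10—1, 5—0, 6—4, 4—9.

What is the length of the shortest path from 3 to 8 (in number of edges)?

Distance 0: 3.
Distance 1: 4, 6, 7, 9, 10.
Distance 2: 1, 2, 5.
Distance 3: 0, 8 — contains 8.

3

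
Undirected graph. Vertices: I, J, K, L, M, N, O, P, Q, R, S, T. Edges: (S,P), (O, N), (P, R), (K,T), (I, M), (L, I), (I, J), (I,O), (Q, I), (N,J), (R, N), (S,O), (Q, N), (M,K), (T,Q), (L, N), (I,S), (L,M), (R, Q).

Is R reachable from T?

Explore from T.
Distance 1: reach K, Q.
Distance 2: reach I, M, N, R.
Found R.

Yes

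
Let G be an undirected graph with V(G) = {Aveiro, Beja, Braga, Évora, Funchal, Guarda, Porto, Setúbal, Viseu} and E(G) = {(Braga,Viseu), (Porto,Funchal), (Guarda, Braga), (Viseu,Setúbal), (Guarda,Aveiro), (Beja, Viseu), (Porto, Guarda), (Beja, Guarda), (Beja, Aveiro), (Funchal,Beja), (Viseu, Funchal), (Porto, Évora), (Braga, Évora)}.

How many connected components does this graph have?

1

From Aveiro: component {Aveiro, Beja, Braga, Évora, Funchal, Guarda, Porto, Setúbal, Viseu}.
That's 1 component.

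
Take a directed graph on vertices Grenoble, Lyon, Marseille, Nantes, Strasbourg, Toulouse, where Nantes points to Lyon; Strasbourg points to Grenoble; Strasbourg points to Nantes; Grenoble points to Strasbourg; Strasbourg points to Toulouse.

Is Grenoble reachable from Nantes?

Explore from Nantes.
Distance 1: reach Lyon.
The search from Nantes is exhausted; no directed path reaches Grenoble.

No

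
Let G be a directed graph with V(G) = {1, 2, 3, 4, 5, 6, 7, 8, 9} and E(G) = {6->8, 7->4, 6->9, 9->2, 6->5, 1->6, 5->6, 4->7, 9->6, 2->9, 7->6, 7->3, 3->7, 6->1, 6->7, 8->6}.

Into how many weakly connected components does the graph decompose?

1

From 1: component {1, 2, 3, 4, 5, 6, 7, 8, 9}.
That's 1 component.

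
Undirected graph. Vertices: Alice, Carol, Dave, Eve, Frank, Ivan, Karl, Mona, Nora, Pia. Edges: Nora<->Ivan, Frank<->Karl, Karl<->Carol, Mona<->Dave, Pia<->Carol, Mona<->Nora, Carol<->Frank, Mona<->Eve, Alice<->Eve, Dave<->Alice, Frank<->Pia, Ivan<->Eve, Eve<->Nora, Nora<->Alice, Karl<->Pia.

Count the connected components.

From Alice: component {Alice, Dave, Eve, Ivan, Mona, Nora}.
From Carol: component {Carol, Frank, Karl, Pia}.
That's 2 components.

2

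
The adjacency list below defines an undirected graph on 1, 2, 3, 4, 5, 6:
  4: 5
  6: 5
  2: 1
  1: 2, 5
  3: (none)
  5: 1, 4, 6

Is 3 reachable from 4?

No

Explore from 4.
Distance 1: reach 5.
Distance 2: reach 1, 6.
Distance 3: reach 2.
The search is exhausted without reaching 3; it lies in a different component.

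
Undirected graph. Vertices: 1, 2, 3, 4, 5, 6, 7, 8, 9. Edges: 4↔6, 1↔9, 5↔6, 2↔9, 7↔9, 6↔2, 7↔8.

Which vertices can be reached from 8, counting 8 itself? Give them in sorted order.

1, 2, 4, 5, 6, 7, 8, 9

Start at 8.
Its neighbours: 7.
Then their neighbours: 9.
Then next layer: 1, 2.
Then next layer: 6.
Then next layer: 4, 5.
Nothing further is reachable.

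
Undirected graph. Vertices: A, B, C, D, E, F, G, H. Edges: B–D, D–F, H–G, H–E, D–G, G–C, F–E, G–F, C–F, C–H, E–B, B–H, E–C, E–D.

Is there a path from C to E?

Explore from C.
Distance 1: reach E, F, G, H.
Found E.

Yes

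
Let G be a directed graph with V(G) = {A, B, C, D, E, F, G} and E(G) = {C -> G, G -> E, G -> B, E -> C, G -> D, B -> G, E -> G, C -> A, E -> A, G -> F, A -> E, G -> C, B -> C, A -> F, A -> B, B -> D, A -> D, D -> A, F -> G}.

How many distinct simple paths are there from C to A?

4

C→A
C→G→B→D→A
C→G→D→A
C→G→E→A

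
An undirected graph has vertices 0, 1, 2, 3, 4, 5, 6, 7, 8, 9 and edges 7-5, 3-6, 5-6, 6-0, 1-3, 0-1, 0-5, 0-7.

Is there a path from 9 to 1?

9 has no edges, so nothing is reachable from it.

No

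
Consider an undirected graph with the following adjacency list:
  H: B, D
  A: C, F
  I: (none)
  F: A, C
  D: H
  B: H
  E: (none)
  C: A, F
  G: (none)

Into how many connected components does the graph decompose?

From A: component {A, C, F}.
From B: component {B, D, H}.
From E: component {E}.
From G: component {G}.
From I: component {I}.
That's 5 components.

5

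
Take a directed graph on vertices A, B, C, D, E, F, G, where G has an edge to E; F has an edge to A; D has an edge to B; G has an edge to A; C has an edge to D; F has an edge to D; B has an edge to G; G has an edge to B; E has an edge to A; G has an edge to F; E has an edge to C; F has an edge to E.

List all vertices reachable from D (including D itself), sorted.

Start at D.
Its neighbours: B.
Then their neighbours: G.
Then next layer: A, E, F.
Then next layer: C.
Every vertex is now reached.

A, B, C, D, E, F, G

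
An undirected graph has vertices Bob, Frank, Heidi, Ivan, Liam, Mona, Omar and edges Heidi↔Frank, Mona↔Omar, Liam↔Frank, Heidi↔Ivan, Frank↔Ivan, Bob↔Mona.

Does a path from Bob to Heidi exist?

Explore from Bob.
Distance 1: reach Mona.
Distance 2: reach Omar.
The search is exhausted without reaching Heidi; it lies in a different component.

No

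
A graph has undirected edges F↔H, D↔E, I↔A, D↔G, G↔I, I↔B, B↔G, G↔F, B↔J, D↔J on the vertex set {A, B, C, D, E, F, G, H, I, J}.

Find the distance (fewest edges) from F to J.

3

Distance 0: F.
Distance 1: G, H.
Distance 2: B, D, I.
Distance 3: A, E, J — contains J.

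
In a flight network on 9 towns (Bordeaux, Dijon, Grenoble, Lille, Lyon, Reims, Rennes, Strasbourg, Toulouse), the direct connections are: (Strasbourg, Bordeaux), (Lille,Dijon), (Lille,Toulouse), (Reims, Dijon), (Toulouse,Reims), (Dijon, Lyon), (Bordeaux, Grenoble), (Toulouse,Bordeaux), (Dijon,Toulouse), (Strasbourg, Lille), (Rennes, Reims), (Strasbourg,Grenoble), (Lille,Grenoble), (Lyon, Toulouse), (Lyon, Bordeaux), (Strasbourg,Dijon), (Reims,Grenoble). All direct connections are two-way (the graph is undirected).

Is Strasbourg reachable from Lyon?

Explore from Lyon.
Distance 1: reach Bordeaux, Dijon, Toulouse.
Distance 2: reach Grenoble, Lille, Reims, Strasbourg.
Found Strasbourg.

Yes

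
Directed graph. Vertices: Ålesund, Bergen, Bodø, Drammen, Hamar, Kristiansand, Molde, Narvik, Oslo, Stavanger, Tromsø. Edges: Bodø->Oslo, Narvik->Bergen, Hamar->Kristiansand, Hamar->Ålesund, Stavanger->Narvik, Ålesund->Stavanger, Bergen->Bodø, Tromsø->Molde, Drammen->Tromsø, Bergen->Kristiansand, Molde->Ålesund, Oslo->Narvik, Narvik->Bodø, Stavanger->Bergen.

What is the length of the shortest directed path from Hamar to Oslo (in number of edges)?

5

Distance 0: Hamar.
Distance 1: Ålesund, Kristiansand.
Distance 2: Stavanger.
Distance 3: Bergen, Narvik.
Distance 4: Bodø.
Distance 5: Oslo — contains Oslo.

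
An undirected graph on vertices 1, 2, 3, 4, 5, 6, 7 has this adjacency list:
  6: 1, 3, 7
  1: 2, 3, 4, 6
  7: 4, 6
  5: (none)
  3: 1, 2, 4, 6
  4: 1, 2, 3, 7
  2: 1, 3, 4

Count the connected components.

2

From 1: component {1, 2, 3, 4, 6, 7}.
From 5: component {5}.
That's 2 components.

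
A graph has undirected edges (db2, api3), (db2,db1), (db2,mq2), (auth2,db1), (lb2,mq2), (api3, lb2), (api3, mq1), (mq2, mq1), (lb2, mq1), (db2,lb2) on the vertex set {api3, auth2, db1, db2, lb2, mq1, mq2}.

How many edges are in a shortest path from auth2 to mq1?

4

Distance 0: auth2.
Distance 1: db1.
Distance 2: db2.
Distance 3: api3, lb2, mq2.
Distance 4: mq1 — contains mq1.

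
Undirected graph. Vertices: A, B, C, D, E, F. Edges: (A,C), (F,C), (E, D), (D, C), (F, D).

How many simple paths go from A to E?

A–C–D–E
A–C–F–D–E

2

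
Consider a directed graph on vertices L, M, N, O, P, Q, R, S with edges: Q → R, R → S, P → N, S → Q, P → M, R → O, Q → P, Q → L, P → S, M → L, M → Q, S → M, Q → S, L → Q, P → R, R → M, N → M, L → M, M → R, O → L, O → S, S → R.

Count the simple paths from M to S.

16

M→L→Q→P→R→O→S
M→L→Q→P→R→S
M→L→Q→P→S
M→L→Q→R→O→S
M→L→Q→R→S
M→L→Q→S
M→Q→P→R→O→S
M→Q→P→R→S
... and 8 more.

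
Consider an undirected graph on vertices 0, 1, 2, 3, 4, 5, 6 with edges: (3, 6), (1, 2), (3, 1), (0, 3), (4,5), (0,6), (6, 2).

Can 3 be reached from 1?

Yes

Explore from 1.
Distance 1: reach 2, 3.
Found 3.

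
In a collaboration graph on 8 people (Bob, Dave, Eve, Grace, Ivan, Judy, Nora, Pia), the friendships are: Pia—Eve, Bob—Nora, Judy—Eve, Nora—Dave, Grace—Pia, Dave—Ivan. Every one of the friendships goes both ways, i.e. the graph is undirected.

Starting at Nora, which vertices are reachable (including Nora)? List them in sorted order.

Bob, Dave, Ivan, Nora

Start at Nora.
Its neighbours: Bob, Dave.
Then their neighbours: Ivan.
Nothing further is reachable.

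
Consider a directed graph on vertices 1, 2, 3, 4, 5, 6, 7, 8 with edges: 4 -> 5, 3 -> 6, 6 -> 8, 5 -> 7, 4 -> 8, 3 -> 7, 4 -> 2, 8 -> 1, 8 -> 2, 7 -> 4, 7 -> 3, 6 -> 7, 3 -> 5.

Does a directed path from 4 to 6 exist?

Yes

Explore from 4.
Distance 1: reach 2, 5, 8.
Distance 2: reach 1, 7.
Distance 3: reach 3.
Distance 4: reach 6.
Found 6.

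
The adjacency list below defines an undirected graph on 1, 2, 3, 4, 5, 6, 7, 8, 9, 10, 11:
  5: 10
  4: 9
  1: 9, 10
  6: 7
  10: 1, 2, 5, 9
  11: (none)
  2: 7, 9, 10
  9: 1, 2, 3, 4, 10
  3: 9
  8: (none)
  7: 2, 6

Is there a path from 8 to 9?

8 has no edges, so nothing is reachable from it.

No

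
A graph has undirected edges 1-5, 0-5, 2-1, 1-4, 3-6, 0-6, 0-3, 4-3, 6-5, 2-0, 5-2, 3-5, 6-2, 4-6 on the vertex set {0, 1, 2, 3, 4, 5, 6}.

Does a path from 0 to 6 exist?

Explore from 0.
Distance 1: reach 2, 3, 5, 6.
Found 6.

Yes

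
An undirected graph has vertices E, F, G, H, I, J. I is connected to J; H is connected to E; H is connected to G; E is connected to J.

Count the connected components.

2

From E: component {E, G, H, I, J}.
From F: component {F}.
That's 2 components.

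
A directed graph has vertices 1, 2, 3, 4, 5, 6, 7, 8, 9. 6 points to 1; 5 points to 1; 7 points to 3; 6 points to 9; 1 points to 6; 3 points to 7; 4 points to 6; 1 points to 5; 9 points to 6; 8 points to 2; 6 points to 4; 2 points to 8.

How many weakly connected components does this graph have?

From 1: component {1, 4, 5, 6, 9}.
From 2: component {2, 8}.
From 3: component {3, 7}.
That's 3 components.

3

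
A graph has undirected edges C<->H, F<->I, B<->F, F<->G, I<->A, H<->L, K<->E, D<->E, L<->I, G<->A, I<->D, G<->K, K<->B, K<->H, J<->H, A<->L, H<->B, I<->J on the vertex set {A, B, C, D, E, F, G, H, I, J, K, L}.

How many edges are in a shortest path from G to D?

3

Distance 0: G.
Distance 1: A, F, K.
Distance 2: B, E, H, I, L.
Distance 3: C, D, J — contains D.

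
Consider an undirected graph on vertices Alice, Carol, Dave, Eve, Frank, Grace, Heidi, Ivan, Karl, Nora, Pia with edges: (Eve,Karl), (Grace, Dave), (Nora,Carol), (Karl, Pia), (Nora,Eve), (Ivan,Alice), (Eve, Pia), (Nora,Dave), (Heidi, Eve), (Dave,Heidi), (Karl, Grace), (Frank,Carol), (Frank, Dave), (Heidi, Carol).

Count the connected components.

2

From Alice: component {Alice, Ivan}.
From Carol: component {Carol, Dave, Eve, Frank, Grace, Heidi, Karl, Nora, Pia}.
That's 2 components.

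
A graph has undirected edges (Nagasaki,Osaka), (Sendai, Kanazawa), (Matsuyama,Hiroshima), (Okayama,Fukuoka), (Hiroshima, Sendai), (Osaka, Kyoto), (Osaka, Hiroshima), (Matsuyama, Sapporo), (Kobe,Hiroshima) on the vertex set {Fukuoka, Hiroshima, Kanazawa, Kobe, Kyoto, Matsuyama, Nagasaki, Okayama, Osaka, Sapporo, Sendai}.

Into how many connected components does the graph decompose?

From Fukuoka: component {Fukuoka, Okayama}.
From Hiroshima: component {Hiroshima, Kanazawa, Kobe, Kyoto, Matsuyama, Nagasaki, Osaka, Sapporo, Sendai}.
That's 2 components.

2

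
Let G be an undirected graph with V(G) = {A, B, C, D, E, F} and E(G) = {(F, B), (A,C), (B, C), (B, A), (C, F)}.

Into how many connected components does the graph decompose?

From A: component {A, B, C, F}.
From D: component {D}.
From E: component {E}.
That's 3 components.

3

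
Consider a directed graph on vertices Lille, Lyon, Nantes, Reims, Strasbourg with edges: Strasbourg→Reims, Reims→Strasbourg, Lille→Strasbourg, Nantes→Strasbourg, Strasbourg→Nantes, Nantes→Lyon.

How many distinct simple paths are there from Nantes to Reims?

Nantes→Strasbourg→Reims

1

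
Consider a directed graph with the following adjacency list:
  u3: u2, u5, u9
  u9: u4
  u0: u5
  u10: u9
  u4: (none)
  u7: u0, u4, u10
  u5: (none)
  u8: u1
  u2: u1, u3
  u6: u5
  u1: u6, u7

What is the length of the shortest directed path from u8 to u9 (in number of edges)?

4

Distance 0: u8.
Distance 1: u1.
Distance 2: u6, u7.
Distance 3: u0, u4, u5, u10.
Distance 4: u9 — contains u9.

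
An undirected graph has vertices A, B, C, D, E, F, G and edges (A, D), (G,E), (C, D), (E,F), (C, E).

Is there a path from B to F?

No

B has no edges, so nothing is reachable from it.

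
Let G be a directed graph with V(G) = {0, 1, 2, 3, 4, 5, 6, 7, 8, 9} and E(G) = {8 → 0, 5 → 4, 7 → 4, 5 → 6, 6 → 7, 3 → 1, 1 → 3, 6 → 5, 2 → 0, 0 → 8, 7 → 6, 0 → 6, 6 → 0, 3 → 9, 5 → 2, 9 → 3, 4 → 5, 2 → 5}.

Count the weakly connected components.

2

From 0: component {0, 2, 4, 5, 6, 7, 8}.
From 1: component {1, 3, 9}.
That's 2 components.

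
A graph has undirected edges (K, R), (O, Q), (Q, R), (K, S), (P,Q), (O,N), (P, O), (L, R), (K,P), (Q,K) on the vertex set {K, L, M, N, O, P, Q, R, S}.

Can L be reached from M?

M has no edges, so nothing is reachable from it.

No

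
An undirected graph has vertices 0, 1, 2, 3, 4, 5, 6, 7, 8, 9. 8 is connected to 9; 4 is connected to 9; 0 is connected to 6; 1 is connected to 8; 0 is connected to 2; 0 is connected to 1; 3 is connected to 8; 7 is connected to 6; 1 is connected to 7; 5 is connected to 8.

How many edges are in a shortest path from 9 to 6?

Distance 0: 9.
Distance 1: 4, 8.
Distance 2: 1, 3, 5.
Distance 3: 0, 7.
Distance 4: 2, 6 — contains 6.

4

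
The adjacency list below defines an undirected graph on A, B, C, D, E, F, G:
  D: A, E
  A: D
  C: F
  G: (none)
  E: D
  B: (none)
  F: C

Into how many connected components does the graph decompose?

4

From A: component {A, D, E}.
From B: component {B}.
From C: component {C, F}.
From G: component {G}.
That's 4 components.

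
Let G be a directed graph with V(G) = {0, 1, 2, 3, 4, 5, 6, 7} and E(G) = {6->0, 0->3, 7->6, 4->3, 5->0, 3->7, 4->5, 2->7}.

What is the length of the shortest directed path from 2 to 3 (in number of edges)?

4

Distance 0: 2.
Distance 1: 7.
Distance 2: 6.
Distance 3: 0.
Distance 4: 3 — contains 3.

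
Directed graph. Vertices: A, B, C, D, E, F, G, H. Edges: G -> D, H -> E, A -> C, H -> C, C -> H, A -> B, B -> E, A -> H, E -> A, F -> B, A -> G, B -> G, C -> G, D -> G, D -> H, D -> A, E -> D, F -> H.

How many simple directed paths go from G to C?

G→D→A→C
G→D→A→H→C
G→D→H→C
G→D→H→E→A→C

4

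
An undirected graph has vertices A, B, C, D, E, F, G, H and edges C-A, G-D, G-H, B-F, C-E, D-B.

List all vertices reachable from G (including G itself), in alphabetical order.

Start at G.
Its neighbours: D, H.
Then their neighbours: B.
Then next layer: F.
Nothing further is reachable.

B, D, F, G, H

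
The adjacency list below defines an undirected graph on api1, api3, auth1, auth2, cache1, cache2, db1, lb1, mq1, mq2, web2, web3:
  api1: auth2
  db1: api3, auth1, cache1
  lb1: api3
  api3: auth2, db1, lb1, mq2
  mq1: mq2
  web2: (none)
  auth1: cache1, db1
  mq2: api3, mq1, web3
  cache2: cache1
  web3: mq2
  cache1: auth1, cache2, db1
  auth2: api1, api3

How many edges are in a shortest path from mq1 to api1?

Distance 0: mq1.
Distance 1: mq2.
Distance 2: api3, web3.
Distance 3: auth2, db1, lb1.
Distance 4: api1, auth1, cache1 — contains api1.

4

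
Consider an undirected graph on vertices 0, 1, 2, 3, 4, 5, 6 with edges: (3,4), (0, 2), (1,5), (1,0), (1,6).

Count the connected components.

From 0: component {0, 1, 2, 5, 6}.
From 3: component {3, 4}.
That's 2 components.

2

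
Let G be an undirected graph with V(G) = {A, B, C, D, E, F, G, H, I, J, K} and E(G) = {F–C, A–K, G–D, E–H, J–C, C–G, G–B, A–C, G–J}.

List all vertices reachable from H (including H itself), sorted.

Start at H.
Its neighbours: E.
Nothing further is reachable.

E, H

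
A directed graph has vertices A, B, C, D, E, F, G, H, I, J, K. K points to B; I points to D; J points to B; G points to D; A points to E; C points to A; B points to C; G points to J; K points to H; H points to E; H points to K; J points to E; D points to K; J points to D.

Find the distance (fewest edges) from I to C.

4

Distance 0: I.
Distance 1: D.
Distance 2: K.
Distance 3: B, H.
Distance 4: C, E — contains C.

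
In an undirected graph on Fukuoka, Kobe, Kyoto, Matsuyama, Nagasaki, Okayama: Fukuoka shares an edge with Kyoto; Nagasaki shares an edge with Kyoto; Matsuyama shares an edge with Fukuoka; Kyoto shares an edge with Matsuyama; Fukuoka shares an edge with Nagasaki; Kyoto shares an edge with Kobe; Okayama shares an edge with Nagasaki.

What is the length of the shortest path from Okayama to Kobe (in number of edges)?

Distance 0: Okayama.
Distance 1: Nagasaki.
Distance 2: Fukuoka, Kyoto.
Distance 3: Kobe, Matsuyama — contains Kobe.

3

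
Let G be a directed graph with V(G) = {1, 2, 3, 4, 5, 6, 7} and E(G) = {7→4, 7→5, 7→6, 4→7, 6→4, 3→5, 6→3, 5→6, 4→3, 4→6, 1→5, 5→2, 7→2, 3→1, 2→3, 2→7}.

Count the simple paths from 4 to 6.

9

4→3→1→5→2→7→6
4→3→1→5→6
4→3→5→2→7→6
4→3→5→6
4→6
4→7→2→3→1→5→6
4→7→2→3→5→6
4→7→5→6
4→7→6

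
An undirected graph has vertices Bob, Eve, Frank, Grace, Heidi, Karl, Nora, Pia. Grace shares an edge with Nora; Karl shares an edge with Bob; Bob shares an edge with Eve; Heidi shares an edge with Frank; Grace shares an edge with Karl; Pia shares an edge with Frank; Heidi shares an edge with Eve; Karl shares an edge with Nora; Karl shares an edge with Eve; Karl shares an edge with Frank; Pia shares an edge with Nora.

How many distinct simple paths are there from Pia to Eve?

9

Pia–Frank–Heidi–Eve
Pia–Frank–Karl–Bob–Eve
Pia–Frank–Karl–Eve
Pia–Nora–Grace–Karl–Bob–Eve
Pia–Nora–Grace–Karl–Eve
Pia–Nora–Grace–Karl–Frank–Heidi–Eve
Pia–Nora–Karl–Bob–Eve
Pia–Nora–Karl–Eve
Pia–Nora–Karl–Frank–Heidi–Eve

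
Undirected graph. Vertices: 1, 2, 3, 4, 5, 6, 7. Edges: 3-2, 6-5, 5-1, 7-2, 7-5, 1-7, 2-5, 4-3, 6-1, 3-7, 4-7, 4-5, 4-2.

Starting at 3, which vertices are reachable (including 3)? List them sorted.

Start at 3.
Its neighbours: 2, 4, 7.
Then their neighbours: 1, 5.
Then next layer: 6.
Every vertex is now reached.

1, 2, 3, 4, 5, 6, 7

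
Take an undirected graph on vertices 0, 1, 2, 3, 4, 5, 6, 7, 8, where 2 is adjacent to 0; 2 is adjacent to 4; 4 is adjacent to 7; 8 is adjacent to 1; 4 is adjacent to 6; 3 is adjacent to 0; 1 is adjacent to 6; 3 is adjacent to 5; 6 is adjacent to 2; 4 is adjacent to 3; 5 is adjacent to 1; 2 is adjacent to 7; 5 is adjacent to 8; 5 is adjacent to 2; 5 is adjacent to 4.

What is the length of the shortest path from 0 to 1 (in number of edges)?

3

Distance 0: 0.
Distance 1: 2, 3.
Distance 2: 4, 5, 6, 7.
Distance 3: 1, 8 — contains 1.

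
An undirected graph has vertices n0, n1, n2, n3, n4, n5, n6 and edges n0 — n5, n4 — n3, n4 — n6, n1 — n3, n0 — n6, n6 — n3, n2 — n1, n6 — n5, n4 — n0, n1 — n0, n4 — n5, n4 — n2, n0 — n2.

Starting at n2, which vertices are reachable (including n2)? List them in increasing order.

Start at n2.
Its neighbours: n0, n1, n4.
Then their neighbours: n3, n5, n6.
Every vertex is now reached.

n0, n1, n2, n3, n4, n5, n6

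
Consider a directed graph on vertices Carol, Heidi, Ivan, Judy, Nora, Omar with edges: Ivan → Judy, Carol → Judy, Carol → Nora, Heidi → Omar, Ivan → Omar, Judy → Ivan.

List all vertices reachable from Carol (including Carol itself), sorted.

Carol, Ivan, Judy, Nora, Omar

Start at Carol.
Its neighbours: Judy, Nora.
Then their neighbours: Ivan.
Then next layer: Omar.
Nothing further is reachable.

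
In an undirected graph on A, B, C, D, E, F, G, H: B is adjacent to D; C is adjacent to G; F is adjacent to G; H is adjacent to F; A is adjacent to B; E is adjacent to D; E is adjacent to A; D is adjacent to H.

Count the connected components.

From A: component {A, B, C, D, E, F, G, H}.
That's 1 component.

1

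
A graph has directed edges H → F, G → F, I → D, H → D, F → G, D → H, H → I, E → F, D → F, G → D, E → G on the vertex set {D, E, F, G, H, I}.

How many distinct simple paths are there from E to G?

E→F→G
E→G

2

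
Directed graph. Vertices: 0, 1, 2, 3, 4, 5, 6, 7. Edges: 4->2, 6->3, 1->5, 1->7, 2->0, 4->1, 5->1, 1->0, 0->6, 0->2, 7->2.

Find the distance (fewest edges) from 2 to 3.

Distance 0: 2.
Distance 1: 0.
Distance 2: 6.
Distance 3: 3 — contains 3.

3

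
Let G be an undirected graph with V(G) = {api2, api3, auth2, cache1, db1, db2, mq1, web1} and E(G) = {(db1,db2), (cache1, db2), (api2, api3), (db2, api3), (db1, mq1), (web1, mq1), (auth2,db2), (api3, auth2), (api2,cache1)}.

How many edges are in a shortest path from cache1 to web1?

4

Distance 0: cache1.
Distance 1: api2, db2.
Distance 2: api3, auth2, db1.
Distance 3: mq1.
Distance 4: web1 — contains web1.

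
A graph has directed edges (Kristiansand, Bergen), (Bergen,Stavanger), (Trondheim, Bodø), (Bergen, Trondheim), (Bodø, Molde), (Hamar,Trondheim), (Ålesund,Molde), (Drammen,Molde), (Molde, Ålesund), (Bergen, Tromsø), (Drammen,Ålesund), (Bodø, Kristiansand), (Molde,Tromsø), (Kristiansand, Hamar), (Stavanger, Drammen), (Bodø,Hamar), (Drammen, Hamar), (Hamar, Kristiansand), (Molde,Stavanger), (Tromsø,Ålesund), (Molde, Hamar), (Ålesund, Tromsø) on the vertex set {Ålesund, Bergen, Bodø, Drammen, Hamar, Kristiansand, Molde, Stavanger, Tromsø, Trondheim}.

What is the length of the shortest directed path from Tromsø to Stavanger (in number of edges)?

3

Distance 0: Tromsø.
Distance 1: Ålesund.
Distance 2: Molde.
Distance 3: Hamar, Stavanger — contains Stavanger.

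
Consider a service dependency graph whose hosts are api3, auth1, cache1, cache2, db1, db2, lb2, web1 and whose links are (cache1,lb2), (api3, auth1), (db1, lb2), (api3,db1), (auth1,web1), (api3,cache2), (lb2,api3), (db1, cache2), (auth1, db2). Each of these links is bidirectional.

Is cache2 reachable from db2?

Explore from db2.
Distance 1: reach auth1.
Distance 2: reach api3, web1.
Distance 3: reach cache2, db1, lb2.
Found cache2.

Yes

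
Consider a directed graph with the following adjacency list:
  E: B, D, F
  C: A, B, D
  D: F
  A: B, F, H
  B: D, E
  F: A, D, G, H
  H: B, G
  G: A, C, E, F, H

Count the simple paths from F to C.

F→A→H→G→C
F→G→C
F→H→G→C

3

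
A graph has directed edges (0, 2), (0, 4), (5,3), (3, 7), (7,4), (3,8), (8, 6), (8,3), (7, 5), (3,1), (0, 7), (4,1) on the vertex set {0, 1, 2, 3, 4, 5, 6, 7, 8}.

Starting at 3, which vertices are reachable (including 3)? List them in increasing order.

Start at 3.
Its neighbours: 1, 7, 8.
Then their neighbours: 4, 5, 6.
Nothing further is reachable.

1, 3, 4, 5, 6, 7, 8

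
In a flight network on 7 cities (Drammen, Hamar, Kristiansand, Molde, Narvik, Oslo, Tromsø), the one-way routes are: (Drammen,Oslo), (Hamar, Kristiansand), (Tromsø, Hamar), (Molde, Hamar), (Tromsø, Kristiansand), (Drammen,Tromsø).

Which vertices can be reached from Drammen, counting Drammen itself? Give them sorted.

Drammen, Hamar, Kristiansand, Oslo, Tromsø

Start at Drammen.
Its neighbours: Oslo, Tromsø.
Then their neighbours: Hamar, Kristiansand.
Nothing further is reachable.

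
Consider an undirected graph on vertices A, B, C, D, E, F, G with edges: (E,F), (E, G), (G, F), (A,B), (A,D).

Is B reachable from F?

No

Explore from F.
Distance 1: reach E, G.
The search is exhausted without reaching B; it lies in a different component.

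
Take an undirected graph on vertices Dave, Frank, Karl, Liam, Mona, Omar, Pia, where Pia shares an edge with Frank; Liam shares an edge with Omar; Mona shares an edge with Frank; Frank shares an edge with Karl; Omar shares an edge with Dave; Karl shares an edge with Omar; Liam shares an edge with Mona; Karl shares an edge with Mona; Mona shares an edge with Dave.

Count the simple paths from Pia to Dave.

Pia–Frank–Karl–Mona–Dave
Pia–Frank–Karl–Mona–Liam–Omar–Dave
Pia–Frank–Karl–Omar–Dave
Pia–Frank–Karl–Omar–Liam–Mona–Dave
Pia–Frank–Mona–Dave
Pia–Frank–Mona–Karl–Omar–Dave
Pia–Frank–Mona–Liam–Omar–Dave

7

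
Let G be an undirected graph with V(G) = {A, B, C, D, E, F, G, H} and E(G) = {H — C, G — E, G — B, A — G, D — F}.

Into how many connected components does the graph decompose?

From A: component {A, B, E, G}.
From C: component {C, H}.
From D: component {D, F}.
That's 3 components.

3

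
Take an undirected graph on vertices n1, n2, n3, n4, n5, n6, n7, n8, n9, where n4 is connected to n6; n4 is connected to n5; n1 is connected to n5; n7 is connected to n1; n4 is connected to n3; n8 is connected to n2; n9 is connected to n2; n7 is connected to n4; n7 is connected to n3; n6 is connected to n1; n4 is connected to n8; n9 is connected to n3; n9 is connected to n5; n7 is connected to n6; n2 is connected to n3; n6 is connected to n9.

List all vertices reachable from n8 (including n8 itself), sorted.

Start at n8.
Its neighbours: n2, n4.
Then their neighbours: n3, n5, n6, n7, n9.
Then next layer: n1.
Every vertex is now reached.

n1, n2, n3, n4, n5, n6, n7, n8, n9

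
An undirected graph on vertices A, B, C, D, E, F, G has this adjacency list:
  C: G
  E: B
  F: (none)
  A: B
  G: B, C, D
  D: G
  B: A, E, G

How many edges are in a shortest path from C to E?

Distance 0: C.
Distance 1: G.
Distance 2: B, D.
Distance 3: A, E — contains E.

3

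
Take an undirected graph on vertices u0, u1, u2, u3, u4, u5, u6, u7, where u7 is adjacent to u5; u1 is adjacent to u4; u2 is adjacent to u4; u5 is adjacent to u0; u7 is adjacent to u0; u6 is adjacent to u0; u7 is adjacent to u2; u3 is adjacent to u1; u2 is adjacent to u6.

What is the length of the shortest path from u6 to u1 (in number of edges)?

Distance 0: u6.
Distance 1: u0, u2.
Distance 2: u4, u5, u7.
Distance 3: u1 — contains u1.

3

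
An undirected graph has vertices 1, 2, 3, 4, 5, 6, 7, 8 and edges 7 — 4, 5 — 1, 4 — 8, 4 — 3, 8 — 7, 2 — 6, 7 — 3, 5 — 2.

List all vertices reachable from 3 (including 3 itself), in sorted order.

3, 4, 7, 8

Start at 3.
Its neighbours: 4, 7.
Then their neighbours: 8.
Nothing further is reachable.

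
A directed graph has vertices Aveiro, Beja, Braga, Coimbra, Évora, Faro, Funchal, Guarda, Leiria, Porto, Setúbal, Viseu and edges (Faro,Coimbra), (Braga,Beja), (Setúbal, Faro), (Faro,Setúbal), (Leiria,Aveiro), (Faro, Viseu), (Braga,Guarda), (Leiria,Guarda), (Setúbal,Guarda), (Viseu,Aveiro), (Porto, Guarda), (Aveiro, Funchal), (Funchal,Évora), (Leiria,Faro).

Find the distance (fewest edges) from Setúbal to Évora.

Distance 0: Setúbal.
Distance 1: Faro, Guarda.
Distance 2: Coimbra, Viseu.
Distance 3: Aveiro.
Distance 4: Funchal.
Distance 5: Évora — contains Évora.

5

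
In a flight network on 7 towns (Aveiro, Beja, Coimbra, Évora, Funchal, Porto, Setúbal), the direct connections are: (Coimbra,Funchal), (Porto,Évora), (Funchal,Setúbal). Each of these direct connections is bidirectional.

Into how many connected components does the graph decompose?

From Aveiro: component {Aveiro}.
From Beja: component {Beja}.
From Coimbra: component {Coimbra, Funchal, Setúbal}.
From Évora: component {Évora, Porto}.
That's 4 components.

4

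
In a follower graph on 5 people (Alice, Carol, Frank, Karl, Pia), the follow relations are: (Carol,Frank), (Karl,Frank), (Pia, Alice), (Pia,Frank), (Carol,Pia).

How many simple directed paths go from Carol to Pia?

Carol→Pia

1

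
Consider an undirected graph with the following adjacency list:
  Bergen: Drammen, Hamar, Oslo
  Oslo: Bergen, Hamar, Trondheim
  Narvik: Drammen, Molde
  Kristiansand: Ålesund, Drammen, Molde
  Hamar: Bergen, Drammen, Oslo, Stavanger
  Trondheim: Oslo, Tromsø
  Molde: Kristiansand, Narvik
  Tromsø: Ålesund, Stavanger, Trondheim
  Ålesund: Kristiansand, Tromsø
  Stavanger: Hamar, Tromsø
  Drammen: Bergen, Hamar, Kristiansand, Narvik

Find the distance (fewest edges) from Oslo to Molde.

4

Distance 0: Oslo.
Distance 1: Bergen, Hamar, Trondheim.
Distance 2: Drammen, Stavanger, Tromsø.
Distance 3: Ålesund, Kristiansand, Narvik.
Distance 4: Molde — contains Molde.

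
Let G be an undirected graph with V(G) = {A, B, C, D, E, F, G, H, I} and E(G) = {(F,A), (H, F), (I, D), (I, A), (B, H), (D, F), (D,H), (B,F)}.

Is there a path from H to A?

Explore from H.
Distance 1: reach B, D, F.
Distance 2: reach A, I.
Found A.

Yes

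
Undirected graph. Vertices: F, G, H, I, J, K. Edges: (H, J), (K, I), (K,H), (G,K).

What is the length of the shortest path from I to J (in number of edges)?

Distance 0: I.
Distance 1: K.
Distance 2: G, H.
Distance 3: J — contains J.

3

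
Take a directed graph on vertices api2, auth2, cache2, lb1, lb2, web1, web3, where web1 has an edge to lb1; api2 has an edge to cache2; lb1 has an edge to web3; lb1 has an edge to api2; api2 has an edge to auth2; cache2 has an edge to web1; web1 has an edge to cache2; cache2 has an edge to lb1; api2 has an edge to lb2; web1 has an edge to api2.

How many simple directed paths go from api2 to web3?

2

api2→cache2→lb1→web3
api2→cache2→web1→lb1→web3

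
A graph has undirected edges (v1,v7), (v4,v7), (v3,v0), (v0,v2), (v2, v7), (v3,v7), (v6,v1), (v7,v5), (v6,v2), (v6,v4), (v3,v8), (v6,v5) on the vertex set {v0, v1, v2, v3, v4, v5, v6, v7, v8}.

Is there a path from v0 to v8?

Explore from v0.
Distance 1: reach v2, v3.
Distance 2: reach v6, v7, v8.
Found v8.

Yes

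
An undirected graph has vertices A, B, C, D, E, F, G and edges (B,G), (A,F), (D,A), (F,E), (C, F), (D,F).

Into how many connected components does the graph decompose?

From A: component {A, C, D, E, F}.
From B: component {B, G}.
That's 2 components.

2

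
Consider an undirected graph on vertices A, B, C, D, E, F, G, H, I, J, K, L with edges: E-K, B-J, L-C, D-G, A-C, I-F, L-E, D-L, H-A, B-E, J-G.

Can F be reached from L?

No

Explore from L.
Distance 1: reach C, D, E.
Distance 2: reach A, B, G, K.
Distance 3: reach H, J.
The search is exhausted without reaching F; it lies in a different component.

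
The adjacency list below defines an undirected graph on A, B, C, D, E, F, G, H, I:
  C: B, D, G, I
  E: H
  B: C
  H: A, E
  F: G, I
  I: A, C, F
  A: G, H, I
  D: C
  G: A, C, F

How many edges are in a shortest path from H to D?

4

Distance 0: H.
Distance 1: A, E.
Distance 2: G, I.
Distance 3: C, F.
Distance 4: B, D — contains D.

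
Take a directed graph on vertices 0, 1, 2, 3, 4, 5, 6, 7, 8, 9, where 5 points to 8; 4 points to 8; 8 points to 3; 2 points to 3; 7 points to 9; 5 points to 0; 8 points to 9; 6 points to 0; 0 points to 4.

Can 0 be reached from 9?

No

9 has no outgoing edges, so nothing is reachable from it.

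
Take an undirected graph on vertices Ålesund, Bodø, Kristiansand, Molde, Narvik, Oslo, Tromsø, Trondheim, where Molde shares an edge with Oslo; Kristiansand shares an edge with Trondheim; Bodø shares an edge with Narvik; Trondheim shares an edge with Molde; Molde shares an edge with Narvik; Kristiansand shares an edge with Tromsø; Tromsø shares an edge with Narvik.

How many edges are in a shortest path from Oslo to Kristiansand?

3

Distance 0: Oslo.
Distance 1: Molde.
Distance 2: Narvik, Trondheim.
Distance 3: Bodø, Kristiansand, Tromsø — contains Kristiansand.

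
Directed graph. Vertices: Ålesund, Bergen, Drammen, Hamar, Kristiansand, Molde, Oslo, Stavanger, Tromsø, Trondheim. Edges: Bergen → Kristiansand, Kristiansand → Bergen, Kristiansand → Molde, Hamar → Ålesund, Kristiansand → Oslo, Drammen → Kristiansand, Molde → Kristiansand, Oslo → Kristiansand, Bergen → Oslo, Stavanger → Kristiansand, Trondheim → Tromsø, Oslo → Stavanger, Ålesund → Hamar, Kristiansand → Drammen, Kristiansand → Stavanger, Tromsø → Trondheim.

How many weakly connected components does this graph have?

3

From Ålesund: component {Ålesund, Hamar}.
From Bergen: component {Bergen, Drammen, Kristiansand, Molde, Oslo, Stavanger}.
From Tromsø: component {Tromsø, Trondheim}.
That's 3 components.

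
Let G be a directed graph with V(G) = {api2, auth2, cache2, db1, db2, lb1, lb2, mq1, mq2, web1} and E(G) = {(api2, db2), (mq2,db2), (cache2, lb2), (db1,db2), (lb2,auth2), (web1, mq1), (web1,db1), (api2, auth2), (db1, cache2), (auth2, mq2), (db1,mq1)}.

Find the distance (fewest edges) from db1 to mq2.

4

Distance 0: db1.
Distance 1: cache2, db2, mq1.
Distance 2: lb2.
Distance 3: auth2.
Distance 4: mq2 — contains mq2.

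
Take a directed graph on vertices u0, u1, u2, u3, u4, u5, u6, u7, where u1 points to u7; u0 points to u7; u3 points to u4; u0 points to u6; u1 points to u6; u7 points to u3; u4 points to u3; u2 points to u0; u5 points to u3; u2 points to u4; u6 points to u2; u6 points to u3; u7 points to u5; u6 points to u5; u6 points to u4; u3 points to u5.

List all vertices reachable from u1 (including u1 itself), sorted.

Start at u1.
Its neighbours: u6, u7.
Then their neighbours: u2, u3, u4, u5.
Then next layer: u0.
Every vertex is now reached.

u0, u1, u2, u3, u4, u5, u6, u7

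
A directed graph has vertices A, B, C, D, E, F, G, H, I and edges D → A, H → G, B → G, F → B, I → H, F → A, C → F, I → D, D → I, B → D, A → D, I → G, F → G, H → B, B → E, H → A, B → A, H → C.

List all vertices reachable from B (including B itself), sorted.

Start at B.
Its neighbours: A, D, E, G.
Then their neighbours: I.
Then next layer: H.
Then next layer: C.
Then next layer: F.
Every vertex is now reached.

A, B, C, D, E, F, G, H, I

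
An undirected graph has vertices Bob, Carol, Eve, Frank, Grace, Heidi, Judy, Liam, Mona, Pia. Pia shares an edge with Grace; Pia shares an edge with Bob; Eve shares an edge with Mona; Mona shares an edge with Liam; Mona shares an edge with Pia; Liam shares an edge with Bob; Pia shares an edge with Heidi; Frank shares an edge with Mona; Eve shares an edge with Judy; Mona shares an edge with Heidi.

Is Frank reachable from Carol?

Carol has no edges, so nothing is reachable from it.

No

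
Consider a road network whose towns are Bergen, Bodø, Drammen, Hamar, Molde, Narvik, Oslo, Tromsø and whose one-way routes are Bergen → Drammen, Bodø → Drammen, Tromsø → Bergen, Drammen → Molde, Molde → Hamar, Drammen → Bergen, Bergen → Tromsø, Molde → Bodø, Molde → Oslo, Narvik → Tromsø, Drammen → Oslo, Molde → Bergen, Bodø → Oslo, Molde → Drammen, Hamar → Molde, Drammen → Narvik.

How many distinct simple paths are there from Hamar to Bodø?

Hamar→Molde→Bodø

1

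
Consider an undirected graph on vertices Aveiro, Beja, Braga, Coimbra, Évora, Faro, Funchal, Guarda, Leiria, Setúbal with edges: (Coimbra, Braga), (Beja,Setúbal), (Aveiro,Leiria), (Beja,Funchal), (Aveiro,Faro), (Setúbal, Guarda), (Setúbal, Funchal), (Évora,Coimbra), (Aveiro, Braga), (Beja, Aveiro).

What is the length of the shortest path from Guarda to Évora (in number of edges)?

Distance 0: Guarda.
Distance 1: Setúbal.
Distance 2: Beja, Funchal.
Distance 3: Aveiro.
Distance 4: Braga, Faro, Leiria.
Distance 5: Coimbra.
Distance 6: Évora — contains Évora.

6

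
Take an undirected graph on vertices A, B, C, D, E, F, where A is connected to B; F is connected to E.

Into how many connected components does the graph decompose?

From A: component {A, B}.
From C: component {C}.
From D: component {D}.
From E: component {E, F}.
That's 4 components.

4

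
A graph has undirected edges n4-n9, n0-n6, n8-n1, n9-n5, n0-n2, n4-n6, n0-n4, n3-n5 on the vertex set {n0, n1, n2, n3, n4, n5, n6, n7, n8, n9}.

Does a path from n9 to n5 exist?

Yes

Explore from n9.
Distance 1: reach n4, n5.
Found n5.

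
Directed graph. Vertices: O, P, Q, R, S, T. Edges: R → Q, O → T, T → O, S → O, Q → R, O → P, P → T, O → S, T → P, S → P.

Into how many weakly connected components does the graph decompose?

2

From O: component {O, P, S, T}.
From Q: component {Q, R}.
That's 2 components.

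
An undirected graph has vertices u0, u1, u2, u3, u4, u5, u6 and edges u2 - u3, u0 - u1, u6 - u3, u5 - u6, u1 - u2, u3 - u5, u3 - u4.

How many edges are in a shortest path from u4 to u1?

3

Distance 0: u4.
Distance 1: u3.
Distance 2: u2, u5, u6.
Distance 3: u1 — contains u1.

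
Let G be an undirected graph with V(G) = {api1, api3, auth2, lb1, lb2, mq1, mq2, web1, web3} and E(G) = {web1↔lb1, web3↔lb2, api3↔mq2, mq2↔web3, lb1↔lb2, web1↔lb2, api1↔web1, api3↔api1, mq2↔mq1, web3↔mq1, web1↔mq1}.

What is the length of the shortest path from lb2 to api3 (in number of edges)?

3

Distance 0: lb2.
Distance 1: lb1, web1, web3.
Distance 2: api1, mq1, mq2.
Distance 3: api3 — contains api3.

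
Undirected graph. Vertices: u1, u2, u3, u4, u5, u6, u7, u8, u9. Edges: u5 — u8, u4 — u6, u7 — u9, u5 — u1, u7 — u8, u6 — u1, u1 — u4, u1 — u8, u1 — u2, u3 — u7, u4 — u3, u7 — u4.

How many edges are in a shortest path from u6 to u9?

Distance 0: u6.
Distance 1: u1, u4.
Distance 2: u2, u3, u5, u7, u8.
Distance 3: u9 — contains u9.

3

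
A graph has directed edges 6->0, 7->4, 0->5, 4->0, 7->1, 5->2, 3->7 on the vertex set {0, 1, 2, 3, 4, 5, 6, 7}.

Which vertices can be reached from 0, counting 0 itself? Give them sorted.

Start at 0.
Its neighbours: 5.
Then their neighbours: 2.
Nothing further is reachable.

0, 2, 5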